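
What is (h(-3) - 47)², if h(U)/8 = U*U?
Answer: 625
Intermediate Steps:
h(U) = 8*U² (h(U) = 8*(U*U) = 8*U²)
(h(-3) - 47)² = (8*(-3)² - 47)² = (8*9 - 47)² = (72 - 47)² = 25² = 625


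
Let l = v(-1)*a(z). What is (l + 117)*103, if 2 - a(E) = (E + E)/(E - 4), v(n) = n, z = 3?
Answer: 11227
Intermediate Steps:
a(E) = 2 - 2*E/(-4 + E) (a(E) = 2 - (E + E)/(E - 4) = 2 - 2*E/(-4 + E))
l = -8 (l = -(-8)/(-4 + 3) = -(-8)/(-1) = -(-8)*(-1) = -1*8 = -8)
(l + 117)*103 = (-8 + 117)*103 = 109*103 = 11227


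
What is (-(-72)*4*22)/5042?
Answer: 3168/2521 ≈ 1.2566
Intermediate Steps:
(-(-72)*4*22)/5042 = (-18*(-16)*22)*(1/5042) = (288*22)*(1/5042) = 6336*(1/5042) = 3168/2521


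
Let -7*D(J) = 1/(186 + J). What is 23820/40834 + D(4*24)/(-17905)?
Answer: 420952658117/721628043990 ≈ 0.58334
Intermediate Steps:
D(J) = -1/(7*(186 + J))
23820/40834 + D(4*24)/(-17905) = 23820/40834 - 1/(1302 + 7*(4*24))/(-17905) = 23820*(1/40834) - 1/(1302 + 7*96)*(-1/17905) = 11910/20417 - 1/(1302 + 672)*(-1/17905) = 11910/20417 - 1/1974*(-1/17905) = 11910/20417 + 1/35344470 = 420952658117/721628043990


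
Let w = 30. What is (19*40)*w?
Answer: 22800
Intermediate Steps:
(19*40)*w = (19*40)*30 = 760*30 = 22800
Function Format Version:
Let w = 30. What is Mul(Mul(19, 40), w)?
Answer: 22800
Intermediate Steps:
Mul(Mul(19, 40), w) = Mul(Mul(19, 40), 30) = Mul(760, 30) = 22800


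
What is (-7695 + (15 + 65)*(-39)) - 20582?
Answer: -31397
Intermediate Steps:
(-7695 + (15 + 65)*(-39)) - 20582 = (-7695 + 80*(-39)) - 20582 = (-7695 - 3120) - 20582 = -10815 - 20582 = -31397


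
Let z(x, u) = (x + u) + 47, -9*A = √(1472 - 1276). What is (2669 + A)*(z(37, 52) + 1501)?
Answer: 39299459/9 ≈ 4.3666e+6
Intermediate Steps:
A = -14/9 (A = -√(1472 - 1276)/9 = -√196/9 = -⅑*14 = -14/9 ≈ -1.5556)
z(x, u) = 47 + u + x (z(x, u) = (u + x) + 47 = 47 + u + x)
(2669 + A)*(z(37, 52) + 1501) = (2669 - 14/9)*((47 + 52 + 37) + 1501) = 24007*(136 + 1501)/9 = (24007/9)*1637 = 39299459/9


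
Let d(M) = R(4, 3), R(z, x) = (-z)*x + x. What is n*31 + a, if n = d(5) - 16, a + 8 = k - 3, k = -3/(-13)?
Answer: -10215/13 ≈ -785.77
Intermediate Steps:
R(z, x) = x - x*z (R(z, x) = -x*z + x = x - x*z)
k = 3/13 (k = -3*(-1/13) = 3/13 ≈ 0.23077)
d(M) = -9 (d(M) = 3*(1 - 1*4) = 3*(1 - 4) = 3*(-3) = -9)
a = -140/13 (a = -8 + (3/13 - 3) = -8 - 36/13 = -140/13 ≈ -10.769)
n = -25 (n = -9 - 16 = -25)
n*31 + a = -25*31 - 140/13 = -775 - 140/13 = -10215/13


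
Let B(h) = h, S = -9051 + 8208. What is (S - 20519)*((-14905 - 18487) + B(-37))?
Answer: 714110298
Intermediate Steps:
S = -843
(S - 20519)*((-14905 - 18487) + B(-37)) = (-843 - 20519)*((-14905 - 18487) - 37) = -21362*(-33392 - 37) = -21362*(-33429) = 714110298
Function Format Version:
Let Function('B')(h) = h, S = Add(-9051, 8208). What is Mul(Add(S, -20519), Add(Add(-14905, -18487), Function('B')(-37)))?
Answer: 714110298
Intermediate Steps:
S = -843
Mul(Add(S, -20519), Add(Add(-14905, -18487), Function('B')(-37))) = Mul(Add(-843, -20519), Add(Add(-14905, -18487), -37)) = Mul(-21362, Add(-33392, -37)) = Mul(-21362, -33429) = 714110298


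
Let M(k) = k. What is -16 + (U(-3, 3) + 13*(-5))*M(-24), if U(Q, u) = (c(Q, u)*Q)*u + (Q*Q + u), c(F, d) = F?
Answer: 608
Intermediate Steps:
U(Q, u) = u + Q**2 + u*Q**2 (U(Q, u) = (Q*Q)*u + (Q*Q + u) = Q**2*u + (Q**2 + u) = u*Q**2 + (u + Q**2) = u + Q**2 + u*Q**2)
-16 + (U(-3, 3) + 13*(-5))*M(-24) = -16 + ((3 + (-3)**2 + 3*(-3)**2) + 13*(-5))*(-24) = -16 + ((3 + 9 + 3*9) - 65)*(-24) = -16 + ((3 + 9 + 27) - 65)*(-24) = -16 + (39 - 65)*(-24) = -16 - 26*(-24) = -16 + 624 = 608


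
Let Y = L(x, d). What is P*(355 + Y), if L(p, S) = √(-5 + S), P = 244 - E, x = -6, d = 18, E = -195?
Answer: 155845 + 439*√13 ≈ 1.5743e+5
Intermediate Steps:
P = 439 (P = 244 - 1*(-195) = 244 + 195 = 439)
Y = √13 (Y = √(-5 + 18) = √13 ≈ 3.6056)
P*(355 + Y) = 439*(355 + √13) = 155845 + 439*√13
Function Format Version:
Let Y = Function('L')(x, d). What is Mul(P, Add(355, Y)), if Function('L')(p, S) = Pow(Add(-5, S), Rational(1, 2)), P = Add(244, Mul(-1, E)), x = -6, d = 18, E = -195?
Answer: Add(155845, Mul(439, Pow(13, Rational(1, 2)))) ≈ 1.5743e+5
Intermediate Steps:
P = 439 (P = Add(244, Mul(-1, -195)) = Add(244, 195) = 439)
Y = Pow(13, Rational(1, 2)) (Y = Pow(Add(-5, 18), Rational(1, 2)) = Pow(13, Rational(1, 2)) ≈ 3.6056)
Mul(P, Add(355, Y)) = Mul(439, Add(355, Pow(13, Rational(1, 2)))) = Add(155845, Mul(439, Pow(13, Rational(1, 2))))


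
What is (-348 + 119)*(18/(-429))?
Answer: 1374/143 ≈ 9.6084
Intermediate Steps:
(-348 + 119)*(18/(-429)) = -4122*(-1)/429 = -229*(-6/143) = 1374/143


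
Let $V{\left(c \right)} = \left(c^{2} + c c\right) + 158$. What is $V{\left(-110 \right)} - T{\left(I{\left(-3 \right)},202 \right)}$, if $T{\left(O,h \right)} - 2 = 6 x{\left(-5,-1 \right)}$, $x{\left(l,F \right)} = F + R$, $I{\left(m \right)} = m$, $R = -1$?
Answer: $24368$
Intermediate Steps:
$x{\left(l,F \right)} = -1 + F$ ($x{\left(l,F \right)} = F - 1 = -1 + F$)
$T{\left(O,h \right)} = -10$ ($T{\left(O,h \right)} = 2 + 6 \left(-1 - 1\right) = 2 + 6 \left(-2\right) = 2 - 12 = -10$)
$V{\left(c \right)} = 158 + 2 c^{2}$ ($V{\left(c \right)} = \left(c^{2} + c^{2}\right) + 158 = 2 c^{2} + 158 = 158 + 2 c^{2}$)
$V{\left(-110 \right)} - T{\left(I{\left(-3 \right)},202 \right)} = \left(158 + 2 \left(-110\right)^{2}\right) - -10 = \left(158 + 2 \cdot 12100\right) + 10 = \left(158 + 24200\right) + 10 = 24358 + 10 = 24368$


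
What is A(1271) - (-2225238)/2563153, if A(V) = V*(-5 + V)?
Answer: 4124335833396/2563153 ≈ 1.6091e+6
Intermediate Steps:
A(1271) - (-2225238)/2563153 = 1271*(-5 + 1271) - (-2225238)/2563153 = 1271*1266 - (-2225238)/2563153 = 1609086 - 1*(-2225238/2563153) = 1609086 + 2225238/2563153 = 4124335833396/2563153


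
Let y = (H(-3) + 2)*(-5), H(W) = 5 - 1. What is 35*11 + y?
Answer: 355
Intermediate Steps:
H(W) = 4
y = -30 (y = (4 + 2)*(-5) = 6*(-5) = -30)
35*11 + y = 35*11 - 30 = 385 - 30 = 355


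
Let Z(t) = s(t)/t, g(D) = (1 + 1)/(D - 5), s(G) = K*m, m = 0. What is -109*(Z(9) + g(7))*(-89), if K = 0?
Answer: 9701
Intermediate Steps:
s(G) = 0 (s(G) = 0*0 = 0)
g(D) = 2/(-5 + D)
Z(t) = 0 (Z(t) = 0/t = 0)
-109*(Z(9) + g(7))*(-89) = -109*(0 + 2/(-5 + 7))*(-89) = -109*(0 + 2/2)*(-89) = -109*(0 + 2*(1/2))*(-89) = -109*(0 + 1)*(-89) = -109*1*(-89) = -109*(-89) = 9701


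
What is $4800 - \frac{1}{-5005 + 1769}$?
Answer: $\frac{15532801}{3236} \approx 4800.0$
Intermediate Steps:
$4800 - \frac{1}{-5005 + 1769} = 4800 - \frac{1}{-3236} = 4800 - - \frac{1}{3236} = 4800 + \frac{1}{3236} = \frac{15532801}{3236}$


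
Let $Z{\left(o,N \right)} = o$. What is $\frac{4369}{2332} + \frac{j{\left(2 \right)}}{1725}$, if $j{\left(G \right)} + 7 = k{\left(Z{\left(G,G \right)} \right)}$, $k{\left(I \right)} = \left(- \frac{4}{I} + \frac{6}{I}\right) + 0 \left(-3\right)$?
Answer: $\frac{2507511}{1340900} \approx 1.87$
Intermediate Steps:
$k{\left(I \right)} = \frac{2}{I}$ ($k{\left(I \right)} = \frac{2}{I} + 0 = \frac{2}{I}$)
$j{\left(G \right)} = -7 + \frac{2}{G}$
$\frac{4369}{2332} + \frac{j{\left(2 \right)}}{1725} = \frac{4369}{2332} + \frac{-7 + \frac{2}{2}}{1725} = 4369 \cdot \frac{1}{2332} + \left(-7 + 2 \cdot \frac{1}{2}\right) \frac{1}{1725} = \frac{4369}{2332} + \left(-7 + 1\right) \frac{1}{1725} = \frac{4369}{2332} - \frac{2}{575} = \frac{2507511}{1340900}$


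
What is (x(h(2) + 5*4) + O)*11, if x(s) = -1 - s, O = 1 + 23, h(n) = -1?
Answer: 44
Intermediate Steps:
O = 24
(x(h(2) + 5*4) + O)*11 = ((-1 - (-1 + 5*4)) + 24)*11 = ((-1 - (-1 + 20)) + 24)*11 = ((-1 - 1*19) + 24)*11 = ((-1 - 19) + 24)*11 = (-20 + 24)*11 = 4*11 = 44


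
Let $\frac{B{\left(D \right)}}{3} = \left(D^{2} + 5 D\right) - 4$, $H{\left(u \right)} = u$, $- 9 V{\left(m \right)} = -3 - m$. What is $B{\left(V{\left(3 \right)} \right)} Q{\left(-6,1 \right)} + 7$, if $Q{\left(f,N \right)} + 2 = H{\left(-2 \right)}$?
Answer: $\frac{29}{3} \approx 9.6667$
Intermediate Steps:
$V{\left(m \right)} = \frac{1}{3} + \frac{m}{9}$ ($V{\left(m \right)} = - \frac{-3 - m}{9} = \frac{1}{3} + \frac{m}{9}$)
$Q{\left(f,N \right)} = -4$ ($Q{\left(f,N \right)} = -2 - 2 = -4$)
$B{\left(D \right)} = -12 + 3 D^{2} + 15 D$ ($B{\left(D \right)} = 3 \left(\left(D^{2} + 5 D\right) - 4\right) = 3 \left(-4 + D^{2} + 5 D\right) = -12 + 3 D^{2} + 15 D$)
$B{\left(V{\left(3 \right)} \right)} Q{\left(-6,1 \right)} + 7 = \left(-12 + 3 \left(\frac{1}{3} + \frac{1}{9} \cdot 3\right)^{2} + 15 \left(\frac{1}{3} + \frac{1}{9} \cdot 3\right)\right) \left(-4\right) + 7 = \left(-12 + 3 \left(\frac{1}{3} + \frac{1}{3}\right)^{2} + 15 \left(\frac{1}{3} + \frac{1}{3}\right)\right) \left(-4\right) + 7 = \left(-12 + 3 \left(\frac{2}{3}\right)^{2} + 15 \cdot \frac{2}{3}\right) \left(-4\right) + 7 = \left(-12 + 3 \cdot \frac{4}{9} + 10\right) \left(-4\right) + 7 = \left(-12 + \frac{4}{3} + 10\right) \left(-4\right) + 7 = \left(- \frac{2}{3}\right) \left(-4\right) + 7 = \frac{8}{3} + 7 = \frac{29}{3}$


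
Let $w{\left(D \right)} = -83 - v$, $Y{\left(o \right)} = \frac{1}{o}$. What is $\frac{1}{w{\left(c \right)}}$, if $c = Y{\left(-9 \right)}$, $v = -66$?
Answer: $- \frac{1}{17} \approx -0.058824$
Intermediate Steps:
$c = - \frac{1}{9}$ ($c = \frac{1}{-9} = - \frac{1}{9} \approx -0.11111$)
$w{\left(D \right)} = -17$ ($w{\left(D \right)} = -83 - -66 = -83 + 66 = -17$)
$\frac{1}{w{\left(c \right)}} = \frac{1}{-17} = - \frac{1}{17}$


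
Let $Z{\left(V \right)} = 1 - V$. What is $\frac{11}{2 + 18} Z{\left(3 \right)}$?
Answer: $- \frac{11}{10} \approx -1.1$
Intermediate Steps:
$\frac{11}{2 + 18} Z{\left(3 \right)} = \frac{11}{2 + 18} \left(1 - 3\right) = \frac{11}{20} \left(1 - 3\right) = 11 \cdot \frac{1}{20} \left(-2\right) = \frac{11}{20} \left(-2\right) = - \frac{11}{10}$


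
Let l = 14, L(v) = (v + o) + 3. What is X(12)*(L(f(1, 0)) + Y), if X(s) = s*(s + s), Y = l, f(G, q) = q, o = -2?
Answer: 4320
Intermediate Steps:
L(v) = 1 + v (L(v) = (v - 2) + 3 = (-2 + v) + 3 = 1 + v)
Y = 14
X(s) = 2*s² (X(s) = s*(2*s) = 2*s²)
X(12)*(L(f(1, 0)) + Y) = (2*12²)*((1 + 0) + 14) = (2*144)*(1 + 14) = 288*15 = 4320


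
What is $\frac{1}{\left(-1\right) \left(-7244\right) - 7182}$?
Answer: $\frac{1}{62} \approx 0.016129$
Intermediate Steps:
$\frac{1}{\left(-1\right) \left(-7244\right) - 7182} = \frac{1}{7244 - 7182} = \frac{1}{62}$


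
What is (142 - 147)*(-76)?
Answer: 380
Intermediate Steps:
(142 - 147)*(-76) = -5*(-76) = 380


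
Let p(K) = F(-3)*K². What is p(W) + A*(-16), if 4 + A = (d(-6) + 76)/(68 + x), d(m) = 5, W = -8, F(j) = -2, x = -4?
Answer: -337/4 ≈ -84.250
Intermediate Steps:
A = -175/64 (A = -4 + (5 + 76)/(68 - 4) = -4 + 81/64 = -175/64 ≈ -2.7344)
p(K) = -2*K²
p(W) + A*(-16) = -2*(-8)² - 175/64*(-16) = -2*64 + 175/4 = -128 + 175/4 = -337/4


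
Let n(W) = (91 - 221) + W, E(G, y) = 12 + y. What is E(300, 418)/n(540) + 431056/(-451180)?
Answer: 431861/4624595 ≈ 0.093384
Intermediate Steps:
n(W) = -130 + W
E(300, 418)/n(540) + 431056/(-451180) = (12 + 418)/(-130 + 540) + 431056/(-451180) = 430/410 + 431056*(-1/451180) = 430*(1/410) - 107764/112795 = 43/41 - 107764/112795 = 431861/4624595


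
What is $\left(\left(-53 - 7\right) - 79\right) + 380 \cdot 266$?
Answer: $100941$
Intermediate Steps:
$\left(\left(-53 - 7\right) - 79\right) + 380 \cdot 266 = \left(\left(-53 - 7\right) - 79\right) + 101080 = \left(-60 - 79\right) + 101080 = -139 + 101080 = 100941$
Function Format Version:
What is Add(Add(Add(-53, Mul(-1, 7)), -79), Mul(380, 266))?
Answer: 100941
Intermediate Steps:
Add(Add(Add(-53, Mul(-1, 7)), -79), Mul(380, 266)) = Add(Add(Add(-53, -7), -79), 101080) = Add(Add(-60, -79), 101080) = Add(-139, 101080) = 100941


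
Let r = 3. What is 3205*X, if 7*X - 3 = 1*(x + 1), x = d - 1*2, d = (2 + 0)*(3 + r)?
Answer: 6410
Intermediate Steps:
d = 12 (d = (2 + 0)*(3 + 3) = 2*6 = 12)
x = 10 (x = 12 - 1*2 = 12 - 2 = 10)
X = 2 (X = 3/7 + (1*(10 + 1))/7 = 3/7 + (1*11)/7 = 3/7 + (⅐)*11 = 3/7 + 11/7 = 2)
3205*X = 3205*2 = 6410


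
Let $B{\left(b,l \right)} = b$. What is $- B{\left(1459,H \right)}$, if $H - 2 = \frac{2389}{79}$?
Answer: $-1459$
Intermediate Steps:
$H = \frac{2547}{79}$ ($H = 2 + \frac{2389}{79} = \frac{2547}{79} \approx 32.24$)
$- B{\left(1459,H \right)} = \left(-1\right) 1459 = -1459$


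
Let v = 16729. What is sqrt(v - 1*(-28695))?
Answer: 4*sqrt(2839) ≈ 213.13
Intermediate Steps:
sqrt(v - 1*(-28695)) = sqrt(16729 - 1*(-28695)) = sqrt(16729 + 28695) = sqrt(45424) = 4*sqrt(2839)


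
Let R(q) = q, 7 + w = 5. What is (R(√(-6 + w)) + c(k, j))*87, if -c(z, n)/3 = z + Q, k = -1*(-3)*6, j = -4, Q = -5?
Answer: -3393 + 174*I*√2 ≈ -3393.0 + 246.07*I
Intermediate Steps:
w = -2 (w = -7 + 5 = -2)
k = 18 (k = 3*6 = 18)
c(z, n) = 15 - 3*z (c(z, n) = -3*(z - 5) = -3*(-5 + z) = 15 - 3*z)
(R(√(-6 + w)) + c(k, j))*87 = (√(-6 - 2) + (15 - 3*18))*87 = (√(-8) + (15 - 54))*87 = (2*I*√2 - 39)*87 = (-39 + 2*I*√2)*87 = -3393 + 174*I*√2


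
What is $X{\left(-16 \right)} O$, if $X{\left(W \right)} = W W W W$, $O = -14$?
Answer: $-917504$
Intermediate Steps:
$X{\left(W \right)} = W^{4}$ ($X{\left(W \right)} = W W^{2} W = W^{3} W = W^{4}$)
$X{\left(-16 \right)} O = \left(-16\right)^{4} \left(-14\right) = 65536 \left(-14\right) = -917504$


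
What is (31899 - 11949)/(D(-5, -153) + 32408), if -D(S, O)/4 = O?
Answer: 1995/3302 ≈ 0.60418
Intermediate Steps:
D(S, O) = -4*O
(31899 - 11949)/(D(-5, -153) + 32408) = (31899 - 11949)/(-4*(-153) + 32408) = 19950/(612 + 32408) = 19950/33020 = 19950*(1/33020) = 1995/3302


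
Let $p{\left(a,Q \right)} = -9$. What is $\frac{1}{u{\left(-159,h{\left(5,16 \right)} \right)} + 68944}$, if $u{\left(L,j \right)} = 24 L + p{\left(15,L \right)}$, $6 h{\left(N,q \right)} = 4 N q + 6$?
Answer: $\frac{1}{65119} \approx 1.5356 \cdot 10^{-5}$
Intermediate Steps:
$h{\left(N,q \right)} = 1 + \frac{2 N q}{3}$ ($h{\left(N,q \right)} = \frac{4 N q + 6}{6} = \frac{6 + 4 N q}{6} = 1 + \frac{2 N q}{3}$)
$u{\left(L,j \right)} = -9 + 24 L$ ($u{\left(L,j \right)} = 24 L - 9 = -9 + 24 L$)
$\frac{1}{u{\left(-159,h{\left(5,16 \right)} \right)} + 68944} = \frac{1}{\left(-9 + 24 \left(-159\right)\right) + 68944} = \frac{1}{\left(-9 - 3816\right) + 68944} = \frac{1}{-3825 + 68944} = \frac{1}{65119}$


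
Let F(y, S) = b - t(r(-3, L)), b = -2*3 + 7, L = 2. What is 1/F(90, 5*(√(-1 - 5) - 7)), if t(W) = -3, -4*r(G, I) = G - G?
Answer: ¼ ≈ 0.25000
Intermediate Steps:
r(G, I) = 0 (r(G, I) = -(G - G)/4 = -¼*0 = 0)
b = 1 (b = -6 + 7 = 1)
F(y, S) = 4 (F(y, S) = 1 - 1*(-3) = 1 + 3 = 4)
1/F(90, 5*(√(-1 - 5) - 7)) = 1/4 = ¼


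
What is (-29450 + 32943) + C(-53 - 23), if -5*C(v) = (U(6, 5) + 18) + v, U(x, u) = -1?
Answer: 17524/5 ≈ 3504.8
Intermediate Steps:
C(v) = -17/5 - v/5 (C(v) = -((-1 + 18) + v)/5 = -(17 + v)/5 = -17/5 - v/5)
(-29450 + 32943) + C(-53 - 23) = (-29450 + 32943) + (-17/5 - (-53 - 23)/5) = 3493 + (-17/5 - 1/5*(-76)) = 3493 + (-17/5 + 76/5) = 3493 + 59/5 = 17524/5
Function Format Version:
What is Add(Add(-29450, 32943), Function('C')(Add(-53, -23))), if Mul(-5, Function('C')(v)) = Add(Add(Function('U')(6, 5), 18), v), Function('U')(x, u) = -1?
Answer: Rational(17524, 5) ≈ 3504.8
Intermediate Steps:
Function('C')(v) = Add(Rational(-17, 5), Mul(Rational(-1, 5), v)) (Function('C')(v) = Mul(Rational(-1, 5), Add(Add(-1, 18), v)) = Mul(Rational(-1, 5), Add(17, v)) = Add(Rational(-17, 5), Mul(Rational(-1, 5), v)))
Add(Add(-29450, 32943), Function('C')(Add(-53, -23))) = Add(Add(-29450, 32943), Add(Rational(-17, 5), Mul(Rational(-1, 5), Add(-53, -23)))) = Add(3493, Add(Rational(-17, 5), Mul(Rational(-1, 5), -76))) = Add(3493, Add(Rational(-17, 5), Rational(76, 5))) = Add(3493, Rational(59, 5)) = Rational(17524, 5)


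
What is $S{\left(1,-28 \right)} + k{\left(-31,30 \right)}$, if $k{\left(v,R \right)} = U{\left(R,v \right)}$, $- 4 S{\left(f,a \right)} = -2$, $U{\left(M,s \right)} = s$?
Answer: $- \frac{61}{2} \approx -30.5$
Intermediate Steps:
$S{\left(f,a \right)} = \frac{1}{2}$ ($S{\left(f,a \right)} = \left(- \frac{1}{4}\right) \left(-2\right) = \frac{1}{2}$)
$k{\left(v,R \right)} = v$
$S{\left(1,-28 \right)} + k{\left(-31,30 \right)} = \frac{1}{2} - 31 = - \frac{61}{2}$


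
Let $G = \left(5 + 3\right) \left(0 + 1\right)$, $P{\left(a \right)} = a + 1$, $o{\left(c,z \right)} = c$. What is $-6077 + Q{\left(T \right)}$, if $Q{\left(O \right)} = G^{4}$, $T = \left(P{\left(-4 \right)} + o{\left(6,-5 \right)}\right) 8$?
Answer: $-1981$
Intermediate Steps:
$P{\left(a \right)} = 1 + a$
$G = 8$ ($G = 8 \cdot 1 = 8$)
$T = 24$ ($T = \left(\left(1 - 4\right) + 6\right) 8 = \left(-3 + 6\right) 8 = 3 \cdot 8 = 24$)
$Q{\left(O \right)} = 4096$ ($Q{\left(O \right)} = 8^{4} = 4096$)
$-6077 + Q{\left(T \right)} = -6077 + 4096 = -1981$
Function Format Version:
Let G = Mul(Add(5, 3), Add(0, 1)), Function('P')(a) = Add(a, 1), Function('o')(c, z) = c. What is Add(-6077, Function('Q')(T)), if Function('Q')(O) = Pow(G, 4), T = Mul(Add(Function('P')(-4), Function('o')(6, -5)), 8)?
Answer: -1981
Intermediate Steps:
Function('P')(a) = Add(1, a)
G = 8 (G = Mul(8, 1) = 8)
T = 24 (T = Mul(Add(Add(1, -4), 6), 8) = Mul(Add(-3, 6), 8) = Mul(3, 8) = 24)
Function('Q')(O) = 4096 (Function('Q')(O) = Pow(8, 4) = 4096)
Add(-6077, Function('Q')(T)) = Add(-6077, 4096) = -1981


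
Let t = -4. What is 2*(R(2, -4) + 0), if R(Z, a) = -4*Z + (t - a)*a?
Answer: -16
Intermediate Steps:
R(Z, a) = -4*Z + a*(-4 - a) (R(Z, a) = -4*Z + (-4 - a)*a = -4*Z + a*(-4 - a))
2*(R(2, -4) + 0) = 2*((-1*(-4)² - 4*2 - 4*(-4)) + 0) = 2*((-1*16 - 8 + 16) + 0) = 2*((-16 - 8 + 16) + 0) = 2*(-8 + 0) = 2*(-8) = -16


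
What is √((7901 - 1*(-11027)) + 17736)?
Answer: 2*√9166 ≈ 191.48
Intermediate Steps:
√((7901 - 1*(-11027)) + 17736) = √((7901 + 11027) + 17736) = √(18928 + 17736) = √36664 = 2*√9166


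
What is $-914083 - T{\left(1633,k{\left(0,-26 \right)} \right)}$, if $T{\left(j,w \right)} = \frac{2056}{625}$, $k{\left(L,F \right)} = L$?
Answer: $- \frac{571303931}{625} \approx -9.1409 \cdot 10^{5}$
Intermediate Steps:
$T{\left(j,w \right)} = \frac{2056}{625}$ ($T{\left(j,w \right)} = 2056 \cdot \frac{1}{625} = \frac{2056}{625}$)
$-914083 - T{\left(1633,k{\left(0,-26 \right)} \right)} = -914083 - \frac{2056}{625} = - \frac{571303931}{625}$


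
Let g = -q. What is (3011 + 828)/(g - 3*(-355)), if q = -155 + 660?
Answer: 3839/560 ≈ 6.8554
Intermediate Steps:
q = 505
g = -505 (g = -1*505 = -505)
(3011 + 828)/(g - 3*(-355)) = (3011 + 828)/(-505 - 3*(-355)) = 3839/(-505 + 1065) = 3839/560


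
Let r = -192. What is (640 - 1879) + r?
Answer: -1431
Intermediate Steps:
(640 - 1879) + r = (640 - 1879) - 192 = -1239 - 192 = -1431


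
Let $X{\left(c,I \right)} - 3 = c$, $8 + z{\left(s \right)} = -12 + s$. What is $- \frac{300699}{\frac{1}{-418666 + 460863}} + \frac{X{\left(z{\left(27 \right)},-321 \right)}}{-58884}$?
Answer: $- \frac{373577634687731}{29442} \approx -1.2689 \cdot 10^{10}$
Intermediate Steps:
$z{\left(s \right)} = -20 + s$ ($z{\left(s \right)} = -8 + \left(-12 + s\right) = -20 + s$)
$X{\left(c,I \right)} = 3 + c$
$- \frac{300699}{\frac{1}{-418666 + 460863}} + \frac{X{\left(z{\left(27 \right)},-321 \right)}}{-58884} = - \frac{300699}{\frac{1}{-418666 + 460863}} + \frac{3 + \left(-20 + 27\right)}{-58884} = - \frac{300699}{\frac{1}{42197}} + \left(3 + 7\right) \left(- \frac{1}{58884}\right) = - 300699 \frac{1}{\frac{1}{42197}} + 10 \left(- \frac{1}{58884}\right) = \left(-300699\right) 42197 - \frac{5}{29442} = -12688595703 - \frac{5}{29442} = - \frac{373577634687731}{29442}$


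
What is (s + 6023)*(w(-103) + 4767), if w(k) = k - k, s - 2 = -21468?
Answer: -73616781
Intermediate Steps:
s = -21466 (s = 2 - 21468 = -21466)
w(k) = 0
(s + 6023)*(w(-103) + 4767) = (-21466 + 6023)*(0 + 4767) = -15443*4767 = -73616781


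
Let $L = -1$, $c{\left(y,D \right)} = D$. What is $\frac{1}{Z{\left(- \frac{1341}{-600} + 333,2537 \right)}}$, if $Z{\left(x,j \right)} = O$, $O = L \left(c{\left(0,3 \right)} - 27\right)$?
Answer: $\frac{1}{24} \approx 0.041667$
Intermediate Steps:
$O = 24$ ($O = - (3 - 27) = \left(-1\right) \left(-24\right) = 24$)
$Z{\left(x,j \right)} = 24$
$\frac{1}{Z{\left(- \frac{1341}{-600} + 333,2537 \right)}} = \frac{1}{24}$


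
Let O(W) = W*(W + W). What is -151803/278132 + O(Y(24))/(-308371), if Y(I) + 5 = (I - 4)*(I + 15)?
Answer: -380917707913/85767842972 ≈ -4.4413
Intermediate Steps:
Y(I) = -5 + (-4 + I)*(15 + I) (Y(I) = -5 + (I - 4)*(I + 15) = -5 + (-4 + I)*(15 + I))
O(W) = 2*W**2 (O(W) = W*(2*W) = 2*W**2)
-151803/278132 + O(Y(24))/(-308371) = -151803/278132 + (2*(-65 + 24**2 + 11*24)**2)/(-308371) = -151803*1/278132 + (2*(-65 + 576 + 264)**2)*(-1/308371) = -151803/278132 + (2*775**2)*(-1/308371) = -151803/278132 + (2*600625)*(-1/308371) = -151803/278132 + 1201250*(-1/308371) = -151803/278132 - 1201250/308371 = -380917707913/85767842972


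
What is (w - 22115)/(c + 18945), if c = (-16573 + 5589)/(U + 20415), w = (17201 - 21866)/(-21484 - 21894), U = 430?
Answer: -19996604435225/17129865533498 ≈ -1.1674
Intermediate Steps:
w = 4665/43378 (w = -4665/(-43378) = -4665*(-1/43378) = 4665/43378 ≈ 0.10754)
c = -10984/20845 (c = (-16573 + 5589)/(430 + 20415) = -10984/20845 ≈ -0.52694)
(w - 22115)/(c + 18945) = (4665/43378 - 22115)/(-10984/20845 + 18945) = -959299805/(43378*394897541/20845) = -959299805/43378*20845/394897541 = -19996604435225/17129865533498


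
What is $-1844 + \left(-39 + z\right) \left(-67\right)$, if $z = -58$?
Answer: $4655$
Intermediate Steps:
$-1844 + \left(-39 + z\right) \left(-67\right) = -1844 + \left(-39 - 58\right) \left(-67\right) = -1844 - -6499 = -1844 + 6499 = 4655$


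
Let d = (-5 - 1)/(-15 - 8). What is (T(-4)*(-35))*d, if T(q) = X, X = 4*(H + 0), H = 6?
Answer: -5040/23 ≈ -219.13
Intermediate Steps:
d = 6/23 (d = -6/(-23) = -6*(-1/23) = 6/23 ≈ 0.26087)
X = 24 (X = 4*(6 + 0) = 4*6 = 24)
T(q) = 24
(T(-4)*(-35))*d = (24*(-35))*(6/23) = -840*6/23 = -5040/23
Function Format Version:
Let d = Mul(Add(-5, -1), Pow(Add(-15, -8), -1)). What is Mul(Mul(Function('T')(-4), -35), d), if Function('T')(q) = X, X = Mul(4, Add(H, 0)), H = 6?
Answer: Rational(-5040, 23) ≈ -219.13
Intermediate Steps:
d = Rational(6, 23) (d = Mul(-6, Pow(-23, -1)) = Mul(-6, Rational(-1, 23)) = Rational(6, 23) ≈ 0.26087)
X = 24 (X = Mul(4, Add(6, 0)) = Mul(4, 6) = 24)
Function('T')(q) = 24
Mul(Mul(Function('T')(-4), -35), d) = Mul(Mul(24, -35), Rational(6, 23)) = Mul(-840, Rational(6, 23)) = Rational(-5040, 23)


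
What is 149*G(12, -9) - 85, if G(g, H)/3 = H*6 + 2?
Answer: -23329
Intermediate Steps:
G(g, H) = 6 + 18*H (G(g, H) = 3*(H*6 + 2) = 3*(6*H + 2) = 3*(2 + 6*H) = 6 + 18*H)
149*G(12, -9) - 85 = 149*(6 + 18*(-9)) - 85 = 149*(6 - 162) - 85 = 149*(-156) - 85 = -23244 - 85 = -23329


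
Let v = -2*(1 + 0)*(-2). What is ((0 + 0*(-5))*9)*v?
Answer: 0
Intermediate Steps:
v = 4 (v = -2*1*(-2) = -2*(-2) = 4)
((0 + 0*(-5))*9)*v = ((0 + 0*(-5))*9)*4 = ((0 + 0)*9)*4 = (0*9)*4 = 0*4 = 0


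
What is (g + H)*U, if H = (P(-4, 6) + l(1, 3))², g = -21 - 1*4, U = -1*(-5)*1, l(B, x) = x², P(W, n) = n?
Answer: 1000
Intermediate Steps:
U = 5 (U = 5*1 = 5)
g = -25 (g = -21 - 4 = -25)
H = 225 (H = (6 + 3²)² = (6 + 9)² = 15² = 225)
(g + H)*U = (-25 + 225)*5 = 200*5 = 1000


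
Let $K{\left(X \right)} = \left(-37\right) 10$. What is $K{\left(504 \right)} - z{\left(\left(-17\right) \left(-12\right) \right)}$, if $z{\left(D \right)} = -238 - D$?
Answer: $72$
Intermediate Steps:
$K{\left(X \right)} = -370$
$K{\left(504 \right)} - z{\left(\left(-17\right) \left(-12\right) \right)} = -370 - \left(-238 - \left(-17\right) \left(-12\right)\right) = -370 - \left(-238 - 204\right) = -370 - -442 = -370 + 442 = 72$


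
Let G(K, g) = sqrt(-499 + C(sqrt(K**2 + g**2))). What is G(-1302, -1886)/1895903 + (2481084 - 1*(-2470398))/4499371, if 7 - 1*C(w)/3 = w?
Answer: 4951482/4499371 + sqrt(-478 - 30*sqrt(52522))/1895903 ≈ 1.1005 + 4.523e-5*I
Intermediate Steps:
C(w) = 21 - 3*w
G(K, g) = sqrt(-478 - 3*sqrt(K**2 + g**2)) (G(K, g) = sqrt(-499 + (21 - 3*sqrt(K**2 + g**2))) = sqrt(-478 - 3*sqrt(K**2 + g**2)))
G(-1302, -1886)/1895903 + (2481084 - 1*(-2470398))/4499371 = sqrt(-478 - 3*sqrt((-1302)**2 + (-1886)**2))/1895903 + (2481084 - 1*(-2470398))/4499371 = sqrt(-478 - 3*sqrt(1695204 + 3556996))*(1/1895903) + (2481084 + 2470398)*(1/4499371) = sqrt(-478 - 30*sqrt(52522))*(1/1895903) + 4951482*(1/4499371) = sqrt(-478 - 30*sqrt(52522))*(1/1895903) + 4951482/4499371 = sqrt(-478 - 30*sqrt(52522))/1895903 + 4951482/4499371 = 4951482/4499371 + sqrt(-478 - 30*sqrt(52522))/1895903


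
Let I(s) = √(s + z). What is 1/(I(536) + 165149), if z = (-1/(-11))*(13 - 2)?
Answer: 165149/27274191664 - √537/27274191664 ≈ 6.0543e-6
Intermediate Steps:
z = 1 (z = -1*(-1/11)*11 = (1/11)*11 = 1)
I(s) = √(1 + s) (I(s) = √(s + 1) = √(1 + s))
1/(I(536) + 165149) = 1/(√(1 + 536) + 165149) = 1/(√537 + 165149) = 1/(165149 + √537)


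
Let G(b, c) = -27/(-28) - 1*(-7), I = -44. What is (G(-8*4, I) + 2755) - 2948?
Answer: -5181/28 ≈ -185.04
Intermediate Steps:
G(b, c) = 223/28 (G(b, c) = -27*(-1/28) + 7 = 27/28 + 7 = 223/28)
(G(-8*4, I) + 2755) - 2948 = (223/28 + 2755) - 2948 = 77363/28 - 2948 = -5181/28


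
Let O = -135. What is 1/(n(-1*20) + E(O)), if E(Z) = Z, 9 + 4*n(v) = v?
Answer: -4/569 ≈ -0.0070299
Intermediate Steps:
n(v) = -9/4 + v/4
1/(n(-1*20) + E(O)) = 1/((-9/4 + (-1*20)/4) - 135) = 1/((-9/4 + (¼)*(-20)) - 135) = 1/((-9/4 - 5) - 135) = 1/(-29/4 - 135) = 1/(-569/4) = -4/569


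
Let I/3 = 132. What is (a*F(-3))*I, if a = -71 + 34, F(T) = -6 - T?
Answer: 43956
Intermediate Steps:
a = -37
I = 396 (I = 3*132 = 396)
(a*F(-3))*I = -37*(-6 - 1*(-3))*396 = -37*(-6 + 3)*396 = -37*(-3)*396 = 111*396 = 43956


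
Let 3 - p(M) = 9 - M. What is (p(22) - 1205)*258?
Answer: -306762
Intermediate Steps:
p(M) = -6 + M (p(M) = 3 - (9 - M) = 3 + (-9 + M) = -6 + M)
(p(22) - 1205)*258 = ((-6 + 22) - 1205)*258 = (16 - 1205)*258 = -1189*258 = -306762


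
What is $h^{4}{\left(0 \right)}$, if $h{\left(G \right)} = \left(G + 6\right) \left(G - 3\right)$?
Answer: $104976$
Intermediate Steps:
$h{\left(G \right)} = \left(-3 + G\right) \left(6 + G\right)$ ($h{\left(G \right)} = \left(6 + G\right) \left(-3 + G\right) = \left(-3 + G\right) \left(6 + G\right)$)
$h^{4}{\left(0 \right)} = \left(-18 + 0^{2} + 3 \cdot 0\right)^{4} = \left(-18 + 0 + 0\right)^{4} = \left(-18\right)^{4} = 104976$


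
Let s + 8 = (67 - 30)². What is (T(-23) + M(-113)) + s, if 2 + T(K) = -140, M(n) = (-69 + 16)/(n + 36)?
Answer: 93916/77 ≈ 1219.7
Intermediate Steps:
M(n) = -53/(36 + n)
s = 1361 (s = -8 + (67 - 30)² = -8 + 37² = -8 + 1369 = 1361)
T(K) = -142 (T(K) = -2 - 140 = -142)
(T(-23) + M(-113)) + s = (-142 - 53/(36 - 113)) + 1361 = (-142 - 53/(-77)) + 1361 = (-142 - 53*(-1/77)) + 1361 = (-142 + 53/77) + 1361 = -10881/77 + 1361 = 93916/77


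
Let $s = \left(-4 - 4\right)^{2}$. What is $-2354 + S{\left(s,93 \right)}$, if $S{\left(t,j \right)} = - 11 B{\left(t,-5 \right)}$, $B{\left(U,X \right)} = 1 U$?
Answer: $-3058$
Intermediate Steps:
$s = 64$ ($s = \left(-8\right)^{2} = 64$)
$B{\left(U,X \right)} = U$
$S{\left(t,j \right)} = - 11 t$
$-2354 + S{\left(s,93 \right)} = -2354 - 704 = -3058$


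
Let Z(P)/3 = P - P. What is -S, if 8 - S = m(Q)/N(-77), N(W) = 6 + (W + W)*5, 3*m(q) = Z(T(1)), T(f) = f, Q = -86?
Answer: -8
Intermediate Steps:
Z(P) = 0 (Z(P) = 3*(P - P) = 3*0 = 0)
m(q) = 0 (m(q) = (⅓)*0 = 0)
N(W) = 6 + 10*W (N(W) = 6 + (2*W)*5 = 6 + 10*W)
S = 8 (S = 8 - 0/(6 + 10*(-77)) = 8 - 0/(6 - 770) = 8 - 0/(-764) = 8 - 0*(-1)/764 = 8 - 1*0 = 8 + 0 = 8)
-S = -1*8 = -8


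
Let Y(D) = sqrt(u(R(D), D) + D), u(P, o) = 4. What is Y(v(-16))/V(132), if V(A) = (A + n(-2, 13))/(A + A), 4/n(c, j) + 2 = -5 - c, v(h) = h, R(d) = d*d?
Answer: 165*I*sqrt(3)/41 ≈ 6.9705*I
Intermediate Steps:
R(d) = d**2
Y(D) = sqrt(4 + D)
n(c, j) = 4/(-7 - c) (n(c, j) = 4/(-2 + (-5 - c)) = 4/(-7 - c))
V(A) = (-4/5 + A)/(2*A) (V(A) = (A - 4/(7 - 2))/(A + A) = (A - 4/5)/((2*A)) = (A - 4*1/5)*(1/(2*A)) = (A - 4/5)*(1/(2*A)) = (-4/5 + A)*(1/(2*A)) = (-4/5 + A)/(2*A))
Y(v(-16))/V(132) = sqrt(4 - 16)/(((1/10)*(-4 + 5*132)/132)) = sqrt(-12)/(((1/10)*(1/132)*(-4 + 660))) = (2*I*sqrt(3))/(((1/10)*(1/132)*656)) = (2*I*sqrt(3))/(82/165) = (2*I*sqrt(3))*(165/82) = 165*I*sqrt(3)/41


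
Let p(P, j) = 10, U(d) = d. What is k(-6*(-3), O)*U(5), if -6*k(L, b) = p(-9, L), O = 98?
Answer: -25/3 ≈ -8.3333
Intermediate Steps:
k(L, b) = -5/3 (k(L, b) = -1/6*10 = -5/3)
k(-6*(-3), O)*U(5) = -5/3*5 = -25/3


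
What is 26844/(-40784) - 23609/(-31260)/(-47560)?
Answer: -2494414054741/3789663554400 ≈ -0.65822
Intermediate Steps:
26844/(-40784) - 23609/(-31260)/(-47560) = 26844*(-1/40784) - 23609*(-1/31260)*(-1/47560) = -6711/10196 + (23609/31260)*(-1/47560) = -6711/10196 - 23609/1486725600 = -2494414054741/3789663554400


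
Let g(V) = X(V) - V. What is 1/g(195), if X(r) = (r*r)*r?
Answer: 1/7414680 ≈ 1.3487e-7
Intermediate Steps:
X(r) = r³ (X(r) = r²*r = r³)
g(V) = V³ - V
1/g(195) = 1/(195³ - 1*195) = 1/(7414875 - 195) = 1/7414680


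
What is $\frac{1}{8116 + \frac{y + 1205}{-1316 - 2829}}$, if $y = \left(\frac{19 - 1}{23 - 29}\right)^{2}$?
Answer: $\frac{4145}{33639606} \approx 0.00012322$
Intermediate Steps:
$y = 9$ ($y = \left(\frac{18}{-6}\right)^{2} = \left(18 \left(- \frac{1}{6}\right)\right)^{2} = \left(-3\right)^{2} = 9$)
$\frac{1}{8116 + \frac{y + 1205}{-1316 - 2829}} = \frac{1}{8116 + \frac{9 + 1205}{-1316 - 2829}} = \frac{1}{8116 + \frac{1214}{-4145}} = \frac{1}{8116 + 1214 \left(- \frac{1}{4145}\right)} = \frac{1}{8116 - \frac{1214}{4145}} = \frac{1}{\frac{33639606}{4145}} = \frac{4145}{33639606}$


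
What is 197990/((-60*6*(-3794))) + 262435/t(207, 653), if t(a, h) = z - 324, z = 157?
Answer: -35841115607/22809528 ≈ -1571.3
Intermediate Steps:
t(a, h) = -167 (t(a, h) = 157 - 324 = -167)
197990/((-60*6*(-3794))) + 262435/t(207, 653) = 197990/((-60*6*(-3794))) + 262435/(-167) = 197990/((-360*(-3794))) + 262435*(-1/167) = 197990/1365840 - 262435/167 = 197990*(1/1365840) - 262435/167 = 19799/136584 - 262435/167 = -35841115607/22809528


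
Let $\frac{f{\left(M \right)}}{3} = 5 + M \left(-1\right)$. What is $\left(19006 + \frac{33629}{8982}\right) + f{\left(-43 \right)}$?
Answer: $\frac{172038929}{8982} \approx 19154.0$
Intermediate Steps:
$f{\left(M \right)} = 15 - 3 M$ ($f{\left(M \right)} = 3 \left(5 + M \left(-1\right)\right) = 3 \left(5 - M\right) = 15 - 3 M$)
$\left(19006 + \frac{33629}{8982}\right) + f{\left(-43 \right)} = \left(19006 + \frac{33629}{8982}\right) + \left(15 - -129\right) = \left(19006 + 33629 \cdot \frac{1}{8982}\right) + \left(15 + 129\right) = \left(19006 + \frac{33629}{8982}\right) + 144 = \frac{170745521}{8982} + 144 = \frac{172038929}{8982}$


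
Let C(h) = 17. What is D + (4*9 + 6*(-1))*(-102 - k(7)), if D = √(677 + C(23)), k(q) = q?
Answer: -3270 + √694 ≈ -3243.7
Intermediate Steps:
D = √694 (D = √(677 + 17) = √694 ≈ 26.344)
D + (4*9 + 6*(-1))*(-102 - k(7)) = √694 + (4*9 + 6*(-1))*(-102 - 1*7) = √694 + (36 - 6)*(-102 - 7) = √694 + 30*(-109) = √694 - 3270 = -3270 + √694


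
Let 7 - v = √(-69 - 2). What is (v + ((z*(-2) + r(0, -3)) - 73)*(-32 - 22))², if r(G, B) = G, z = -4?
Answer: (3517 - I*√71)² ≈ 1.2369e+7 - 5.927e+4*I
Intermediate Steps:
v = 7 - I*√71 (v = 7 - √(-69 - 2) = 7 - √(-71) = 7 - I*√71 ≈ 7.0 - 8.4261*I)
(v + ((z*(-2) + r(0, -3)) - 73)*(-32 - 22))² = ((7 - I*√71) + ((-4*(-2) + 0) - 73)*(-32 - 22))² = ((7 - I*√71) + ((8 + 0) - 73)*(-54))² = ((7 - I*√71) + (8 - 73)*(-54))² = ((7 - I*√71) - 65*(-54))² = ((7 - I*√71) + 3510)² = (3517 - I*√71)²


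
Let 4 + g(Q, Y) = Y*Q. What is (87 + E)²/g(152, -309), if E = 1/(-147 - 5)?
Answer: -174847729/1085241088 ≈ -0.16111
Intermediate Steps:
E = -1/152 (E = 1/(-152) = -1/152 ≈ -0.0065789)
g(Q, Y) = -4 + Q*Y (g(Q, Y) = -4 + Y*Q = -4 + Q*Y)
(87 + E)²/g(152, -309) = (87 - 1/152)²/(-4 + 152*(-309)) = (13223/152)²/(-4 - 46968) = (174847729/23104)/(-46972) = (174847729/23104)*(-1/46972) = -174847729/1085241088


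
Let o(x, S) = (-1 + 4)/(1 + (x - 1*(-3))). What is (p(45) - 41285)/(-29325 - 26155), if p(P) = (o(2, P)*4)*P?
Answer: 8239/11096 ≈ 0.74252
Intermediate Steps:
o(x, S) = 3/(4 + x) (o(x, S) = 3/(1 + (x + 3)) = 3/(1 + (3 + x)) = 3/(4 + x))
p(P) = 2*P (p(P) = ((3/(4 + 2))*4)*P = ((3/6)*4)*P = ((3*(1/6))*4)*P = ((1/2)*4)*P = 2*P)
(p(45) - 41285)/(-29325 - 26155) = (2*45 - 41285)/(-29325 - 26155) = (90 - 41285)/(-55480) = -41195*(-1/55480) = 8239/11096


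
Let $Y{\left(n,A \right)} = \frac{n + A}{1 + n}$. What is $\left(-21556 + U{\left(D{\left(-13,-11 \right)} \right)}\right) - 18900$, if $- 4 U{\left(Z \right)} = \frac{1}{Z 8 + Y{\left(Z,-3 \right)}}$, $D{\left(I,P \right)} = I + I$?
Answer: $- \frac{836791879}{20684} \approx -40456.0$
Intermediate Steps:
$D{\left(I,P \right)} = 2 I$
$Y{\left(n,A \right)} = \frac{A + n}{1 + n}$
$U{\left(Z \right)} = - \frac{1}{4 \left(8 Z + \frac{-3 + Z}{1 + Z}\right)}$ ($U{\left(Z \right)} = - \frac{1}{4 \left(Z 8 + \frac{-3 + Z}{1 + Z}\right)} = - \frac{1}{4 \left(8 Z + \frac{-3 + Z}{1 + Z}\right)}$)
$\left(-21556 + U{\left(D{\left(-13,-11 \right)} \right)}\right) - 18900 = \left(-21556 + \frac{-1 - 2 \left(-13\right)}{4 \left(-3 + 8 \left(2 \left(-13\right)\right)^{2} + 9 \cdot 2 \left(-13\right)\right)}\right) - 18900 = \left(-21556 + \frac{-1 - -26}{4 \left(-3 + 8 \left(-26\right)^{2} + 9 \left(-26\right)\right)}\right) - 18900 = \left(-21556 + \frac{-1 + 26}{4 \left(-3 + 8 \cdot 676 - 234\right)}\right) - 18900 = \left(-21556 + \frac{1}{4} \frac{1}{-3 + 5408 - 234} \cdot 25\right) - 18900 = \left(-21556 + \frac{1}{4} \cdot \frac{1}{5171} \cdot 25\right) - 18900 = \left(-21556 + \frac{25}{20684}\right) - 18900 = - \frac{445864279}{20684} - 18900 = - \frac{836791879}{20684}$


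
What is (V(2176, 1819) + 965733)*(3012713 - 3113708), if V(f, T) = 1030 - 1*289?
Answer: -97609041630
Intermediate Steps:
V(f, T) = 741 (V(f, T) = 1030 - 289 = 741)
(V(2176, 1819) + 965733)*(3012713 - 3113708) = (741 + 965733)*(3012713 - 3113708) = 966474*(-100995) = -97609041630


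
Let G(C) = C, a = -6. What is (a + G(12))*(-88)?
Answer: -528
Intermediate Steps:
(a + G(12))*(-88) = (-6 + 12)*(-88) = 6*(-88) = -528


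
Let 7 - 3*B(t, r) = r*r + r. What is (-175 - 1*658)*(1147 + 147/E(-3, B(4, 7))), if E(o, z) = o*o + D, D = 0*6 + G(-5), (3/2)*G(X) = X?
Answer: -977060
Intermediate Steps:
G(X) = 2*X/3
B(t, r) = 7/3 - r/3 - r²/3 (B(t, r) = 7/3 - (r*r + r)/3 = 7/3 - (r² + r)/3 = 7/3 - (r + r²)/3 = 7/3 + (-r/3 - r²/3) = 7/3 - r/3 - r²/3)
D = -10/3 (D = 0*6 + (⅔)*(-5) = 0 - 10/3 = -10/3 ≈ -3.3333)
E(o, z) = -10/3 + o² (E(o, z) = o*o - 10/3 = o² - 10/3 = -10/3 + o²)
(-175 - 1*658)*(1147 + 147/E(-3, B(4, 7))) = (-175 - 1*658)*(1147 + 147/(-10/3 + (-3)²)) = (-175 - 658)*(1147 + 147/(-10/3 + 9)) = -833*(1147 + 147/(17/3)) = -833*(1147 + 147*(3/17)) = -833*(1147 + 441/17) = -833*19940/17 = -977060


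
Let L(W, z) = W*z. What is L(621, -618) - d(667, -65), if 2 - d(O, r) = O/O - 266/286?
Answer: -54880530/143 ≈ -3.8378e+5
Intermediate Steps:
d(O, r) = 276/143 (d(O, r) = 2 - (O/O - 266/286) = 2 - (1 - 266*1/286) = 2 - (1 - 133/143) = 2 - 1*10/143 = 2 - 10/143 = 276/143)
L(621, -618) - d(667, -65) = 621*(-618) - 1*276/143 = -383778 - 276/143 = -54880530/143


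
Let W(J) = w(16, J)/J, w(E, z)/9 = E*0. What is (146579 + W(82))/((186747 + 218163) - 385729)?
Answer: 146579/19181 ≈ 7.6419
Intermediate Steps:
w(E, z) = 0 (w(E, z) = 9*(E*0) = 9*0 = 0)
W(J) = 0 (W(J) = 0/J = 0)
(146579 + W(82))/((186747 + 218163) - 385729) = (146579 + 0)/((186747 + 218163) - 385729) = 146579/(404910 - 385729) = 146579/19181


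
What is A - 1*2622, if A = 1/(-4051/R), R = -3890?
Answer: -10617832/4051 ≈ -2621.0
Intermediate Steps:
A = 3890/4051 (A = 1/(-4051/(-3890)) = 1/(-4051*(-1/3890)) = 1/(4051/3890) = 3890/4051 ≈ 0.96026)
A - 1*2622 = 3890/4051 - 1*2622 = 3890/4051 - 2622 = -10617832/4051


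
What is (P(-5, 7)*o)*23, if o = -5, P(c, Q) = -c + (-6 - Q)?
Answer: 920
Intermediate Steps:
P(c, Q) = -6 - Q - c
(P(-5, 7)*o)*23 = ((-6 - 1*7 - 1*(-5))*(-5))*23 = ((-6 - 7 + 5)*(-5))*23 = -8*(-5)*23 = 40*23 = 920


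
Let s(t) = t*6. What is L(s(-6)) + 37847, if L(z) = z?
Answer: 37811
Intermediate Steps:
s(t) = 6*t
L(s(-6)) + 37847 = 6*(-6) + 37847 = -36 + 37847 = 37811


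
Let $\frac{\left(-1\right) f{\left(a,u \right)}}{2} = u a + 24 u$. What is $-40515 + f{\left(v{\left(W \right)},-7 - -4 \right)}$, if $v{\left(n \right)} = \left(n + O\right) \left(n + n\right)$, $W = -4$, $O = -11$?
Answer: $-39651$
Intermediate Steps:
$v{\left(n \right)} = 2 n \left(-11 + n\right)$ ($v{\left(n \right)} = \left(n - 11\right) \left(n + n\right) = \left(-11 + n\right) 2 n = 2 n \left(-11 + n\right)$)
$f{\left(a,u \right)} = - 48 u - 2 a u$ ($f{\left(a,u \right)} = - 2 \left(u a + 24 u\right) = - 2 \left(a u + 24 u\right) = - 2 \left(24 u + a u\right) = - 48 u - 2 a u$)
$-40515 + f{\left(v{\left(W \right)},-7 - -4 \right)} = -40515 - 2 \left(-7 - -4\right) \left(24 + 2 \left(-4\right) \left(-11 - 4\right)\right) = -40515 - 2 \left(-7 + 4\right) \left(24 + 2 \left(-4\right) \left(-15\right)\right) = -40515 - - 6 \left(24 + 120\right) = -40515 - \left(-6\right) 144 = -40515 + 864 = -39651$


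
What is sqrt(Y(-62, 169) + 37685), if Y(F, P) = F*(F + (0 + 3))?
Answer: sqrt(41343) ≈ 203.33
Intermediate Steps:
Y(F, P) = F*(3 + F) (Y(F, P) = F*(F + 3) = F*(3 + F))
sqrt(Y(-62, 169) + 37685) = sqrt(-62*(3 - 62) + 37685) = sqrt(-62*(-59) + 37685) = sqrt(3658 + 37685) = sqrt(41343)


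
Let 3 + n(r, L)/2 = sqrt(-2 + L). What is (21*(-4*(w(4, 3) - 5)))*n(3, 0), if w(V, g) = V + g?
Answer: 1008 - 336*I*sqrt(2) ≈ 1008.0 - 475.18*I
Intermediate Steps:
n(r, L) = -6 + 2*sqrt(-2 + L)
(21*(-4*(w(4, 3) - 5)))*n(3, 0) = (21*(-4*((4 + 3) - 5)))*(-6 + 2*sqrt(-2 + 0)) = (21*(-4*(7 - 5)))*(-6 + 2*sqrt(-2)) = (21*(-4*2))*(-6 + 2*(I*sqrt(2))) = (21*(-8))*(-6 + 2*I*sqrt(2)) = -168*(-6 + 2*I*sqrt(2)) = 1008 - 336*I*sqrt(2)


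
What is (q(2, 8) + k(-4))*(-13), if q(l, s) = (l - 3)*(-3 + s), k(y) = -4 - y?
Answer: 65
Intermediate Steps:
q(l, s) = (-3 + l)*(-3 + s)
(q(2, 8) + k(-4))*(-13) = ((9 - 3*2 - 3*8 + 2*8) + (-4 - 1*(-4)))*(-13) = ((9 - 6 - 24 + 16) + (-4 + 4))*(-13) = (-5 + 0)*(-13) = -5*(-13) = 65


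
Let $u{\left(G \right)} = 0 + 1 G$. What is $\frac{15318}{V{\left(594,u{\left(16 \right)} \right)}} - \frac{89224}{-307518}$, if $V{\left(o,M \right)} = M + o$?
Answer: $\frac{1191246841}{46896495} \approx 25.402$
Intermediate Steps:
$u{\left(G \right)} = G$ ($u{\left(G \right)} = 0 + G = G$)
$\frac{15318}{V{\left(594,u{\left(16 \right)} \right)}} - \frac{89224}{-307518} = \frac{15318}{16 + 594} - \frac{89224}{-307518} = \frac{15318}{610} - - \frac{44612}{153759} = 15318 \cdot \frac{1}{610} + \frac{44612}{153759} = \frac{7659}{305} + \frac{44612}{153759} = \frac{1191246841}{46896495}$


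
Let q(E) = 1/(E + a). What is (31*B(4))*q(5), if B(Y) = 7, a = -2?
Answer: 217/3 ≈ 72.333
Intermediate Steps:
q(E) = 1/(-2 + E) (q(E) = 1/(E - 2) = 1/(-2 + E))
(31*B(4))*q(5) = (31*7)/(-2 + 5) = 217/3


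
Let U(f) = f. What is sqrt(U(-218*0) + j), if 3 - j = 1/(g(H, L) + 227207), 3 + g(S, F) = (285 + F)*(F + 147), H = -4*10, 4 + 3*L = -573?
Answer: 5*sqrt(120844661151)/1003514 ≈ 1.7320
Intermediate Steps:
L = -577/3 (L = -4/3 + (1/3)*(-573) = -4/3 - 191 = -577/3 ≈ -192.33)
H = -40
g(S, F) = -3 + (147 + F)*(285 + F) (g(S, F) = -3 + (285 + F)*(F + 147) = -3 + (285 + F)*(147 + F) = -3 + (147 + F)*(285 + F))
j = 6021075/2007028 (j = 3 - 1/((41892 + (-577/3)**2 + 432*(-577/3)) + 227207) = 3 - 1/((41892 + 332929/9 - 83088) + 227207) = 3 - 1/(-37835/9 + 227207) = 3 - 1/2007028/9 = 3 - 1*9/2007028 = 3 - 9/2007028 = 6021075/2007028 ≈ 3.0000)
sqrt(U(-218*0) + j) = sqrt(-218*0 + 6021075/2007028) = sqrt(0 + 6021075/2007028) = sqrt(6021075/2007028) = 5*sqrt(120844661151)/1003514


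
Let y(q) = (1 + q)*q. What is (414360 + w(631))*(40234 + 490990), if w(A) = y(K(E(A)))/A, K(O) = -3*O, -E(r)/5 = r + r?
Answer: 521816022960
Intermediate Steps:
E(r) = -10*r (E(r) = -5*(r + r) = -10*r)
y(q) = q*(1 + q)
w(A) = 30 + 900*A (w(A) = ((-(-30)*A)*(1 - (-30)*A))/A = ((30*A)*(1 + 30*A))/A = (30*A*(1 + 30*A))/A = 30 + 900*A)
(414360 + w(631))*(40234 + 490990) = (414360 + (30 + 900*631))*(40234 + 490990) = (414360 + (30 + 567900))*531224 = (414360 + 567930)*531224 = 982290*531224 = 521816022960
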